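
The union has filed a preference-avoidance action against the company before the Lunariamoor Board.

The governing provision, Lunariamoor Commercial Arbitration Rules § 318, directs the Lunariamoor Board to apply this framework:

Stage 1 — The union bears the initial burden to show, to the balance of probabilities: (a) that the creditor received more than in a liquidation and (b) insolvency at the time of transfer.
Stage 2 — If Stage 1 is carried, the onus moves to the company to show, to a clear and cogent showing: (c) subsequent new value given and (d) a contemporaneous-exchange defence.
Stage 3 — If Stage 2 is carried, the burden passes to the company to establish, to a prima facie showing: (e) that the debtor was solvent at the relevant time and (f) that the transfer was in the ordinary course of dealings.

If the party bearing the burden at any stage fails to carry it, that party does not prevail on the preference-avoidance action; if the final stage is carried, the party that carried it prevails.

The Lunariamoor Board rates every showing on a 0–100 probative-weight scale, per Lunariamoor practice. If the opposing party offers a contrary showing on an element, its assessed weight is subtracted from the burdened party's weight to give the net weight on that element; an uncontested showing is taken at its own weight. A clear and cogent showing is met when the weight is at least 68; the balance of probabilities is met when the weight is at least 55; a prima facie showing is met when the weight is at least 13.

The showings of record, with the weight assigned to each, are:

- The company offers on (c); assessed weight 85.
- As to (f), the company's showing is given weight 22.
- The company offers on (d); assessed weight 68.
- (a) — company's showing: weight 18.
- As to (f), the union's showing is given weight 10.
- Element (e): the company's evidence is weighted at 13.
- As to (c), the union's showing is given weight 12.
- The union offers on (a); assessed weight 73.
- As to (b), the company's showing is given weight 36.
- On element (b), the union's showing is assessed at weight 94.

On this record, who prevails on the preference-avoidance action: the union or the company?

At Stage 1 the union must meet the balance of probabilities (weight is at least 55): on (a) the weight is 73 less the opposing 18 gives net 55, which does reach 55, so (a) meets the standard; on (b) the weight is 94 less the opposing 36 gives net 58, ≥ 55, so (b) meets the standard.
  The union carries Stage 1; the company now bears the burden.
At Stage 2 the company must meet a clear and cogent showing (weight is at least 68): on (c) the weight is 85 less the opposing 12 gives net 73, ≥ 68, so (c) meets the standard; on (d) the weight is 68, which does reach 68, so (d) meets the standard.
  Stage 2 carried; the burden remains with the company.
At Stage 3 the company must meet a prima facie showing (weight is at least 13): on (e) the weight is 13, which does reach 13, so (e) meets the standard; on (f) the weight is 22 less the opposing 10 gives net 12, < 13, so (f) does not meet the standard.
  The company does not carry Stage 3.
The union prevails.

union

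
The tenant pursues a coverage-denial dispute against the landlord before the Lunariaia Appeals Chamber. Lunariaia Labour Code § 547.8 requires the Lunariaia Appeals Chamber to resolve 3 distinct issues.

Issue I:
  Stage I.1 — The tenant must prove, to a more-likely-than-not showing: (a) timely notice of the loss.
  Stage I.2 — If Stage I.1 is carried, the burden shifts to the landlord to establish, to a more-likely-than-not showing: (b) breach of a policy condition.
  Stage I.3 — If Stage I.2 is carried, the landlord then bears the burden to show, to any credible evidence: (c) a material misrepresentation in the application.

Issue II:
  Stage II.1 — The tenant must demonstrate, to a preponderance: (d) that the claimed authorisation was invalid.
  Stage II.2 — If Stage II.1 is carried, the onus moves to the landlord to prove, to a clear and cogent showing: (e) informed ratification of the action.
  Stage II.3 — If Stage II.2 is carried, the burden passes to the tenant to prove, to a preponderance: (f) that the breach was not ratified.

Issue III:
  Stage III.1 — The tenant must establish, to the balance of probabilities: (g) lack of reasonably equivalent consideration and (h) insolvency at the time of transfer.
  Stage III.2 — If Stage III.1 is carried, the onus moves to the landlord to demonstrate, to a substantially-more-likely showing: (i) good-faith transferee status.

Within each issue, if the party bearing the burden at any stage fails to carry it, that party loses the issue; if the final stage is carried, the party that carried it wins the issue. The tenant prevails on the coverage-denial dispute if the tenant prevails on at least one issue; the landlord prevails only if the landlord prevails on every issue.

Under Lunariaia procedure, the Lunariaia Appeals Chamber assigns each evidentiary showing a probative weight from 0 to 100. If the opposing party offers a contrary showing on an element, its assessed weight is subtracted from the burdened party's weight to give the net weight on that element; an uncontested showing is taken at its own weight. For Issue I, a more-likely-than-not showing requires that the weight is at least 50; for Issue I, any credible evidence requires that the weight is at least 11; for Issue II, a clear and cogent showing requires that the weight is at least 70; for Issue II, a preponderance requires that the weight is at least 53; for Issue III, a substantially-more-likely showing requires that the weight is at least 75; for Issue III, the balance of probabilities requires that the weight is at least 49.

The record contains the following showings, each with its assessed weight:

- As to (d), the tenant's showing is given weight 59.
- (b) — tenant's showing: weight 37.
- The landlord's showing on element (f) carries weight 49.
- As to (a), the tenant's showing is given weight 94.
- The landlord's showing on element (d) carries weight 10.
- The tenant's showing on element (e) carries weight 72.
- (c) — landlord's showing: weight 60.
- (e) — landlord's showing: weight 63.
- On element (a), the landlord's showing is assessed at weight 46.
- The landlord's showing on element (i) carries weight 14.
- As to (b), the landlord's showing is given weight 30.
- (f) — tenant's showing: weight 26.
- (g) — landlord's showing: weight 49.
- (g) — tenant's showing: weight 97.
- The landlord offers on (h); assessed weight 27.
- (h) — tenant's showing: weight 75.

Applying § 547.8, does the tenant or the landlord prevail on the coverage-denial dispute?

landlord

— Issue I —
Stage I.1 — burden on tenant; standard: a more-likely-than-not showing (weight is at least 50).
    (a): 94 − 46 = 48 < 50 [not met]
  Stage I.1 not carried; the tenant fails its burden.
The analysis ends at Stage I.1; the landlord prevails on this issue.
— Issue II —
At Stage II.1 the tenant must meet a preponderance (weight is at least 53): on (d) the weight is 59 less the opposing 10 gives net 49, < 53, so (d) does not meet the standard.
  Stage II.1 not carried; the tenant fails its burden.
So the landlord prevails on this issue.
— Issue III —
At Stage III.1 the tenant must meet the balance of probabilities (weight is at least 49): on (g) the weight is 97 less the opposing 49 gives net 48, which does not reach 49, so (g) does not meet the standard; on (h) the weight is 75 less the opposing 27 gives net 48, which does not reach 49, so (h) does not meet the standard.
  Stage III.1 not carried; the tenant fails its burden.
So the landlord prevails on this issue.
Per-issue: Issue I → landlord; Issue II → landlord; Issue III → landlord. The tenant must prevail on at least one issue; overall, the landlord prevails.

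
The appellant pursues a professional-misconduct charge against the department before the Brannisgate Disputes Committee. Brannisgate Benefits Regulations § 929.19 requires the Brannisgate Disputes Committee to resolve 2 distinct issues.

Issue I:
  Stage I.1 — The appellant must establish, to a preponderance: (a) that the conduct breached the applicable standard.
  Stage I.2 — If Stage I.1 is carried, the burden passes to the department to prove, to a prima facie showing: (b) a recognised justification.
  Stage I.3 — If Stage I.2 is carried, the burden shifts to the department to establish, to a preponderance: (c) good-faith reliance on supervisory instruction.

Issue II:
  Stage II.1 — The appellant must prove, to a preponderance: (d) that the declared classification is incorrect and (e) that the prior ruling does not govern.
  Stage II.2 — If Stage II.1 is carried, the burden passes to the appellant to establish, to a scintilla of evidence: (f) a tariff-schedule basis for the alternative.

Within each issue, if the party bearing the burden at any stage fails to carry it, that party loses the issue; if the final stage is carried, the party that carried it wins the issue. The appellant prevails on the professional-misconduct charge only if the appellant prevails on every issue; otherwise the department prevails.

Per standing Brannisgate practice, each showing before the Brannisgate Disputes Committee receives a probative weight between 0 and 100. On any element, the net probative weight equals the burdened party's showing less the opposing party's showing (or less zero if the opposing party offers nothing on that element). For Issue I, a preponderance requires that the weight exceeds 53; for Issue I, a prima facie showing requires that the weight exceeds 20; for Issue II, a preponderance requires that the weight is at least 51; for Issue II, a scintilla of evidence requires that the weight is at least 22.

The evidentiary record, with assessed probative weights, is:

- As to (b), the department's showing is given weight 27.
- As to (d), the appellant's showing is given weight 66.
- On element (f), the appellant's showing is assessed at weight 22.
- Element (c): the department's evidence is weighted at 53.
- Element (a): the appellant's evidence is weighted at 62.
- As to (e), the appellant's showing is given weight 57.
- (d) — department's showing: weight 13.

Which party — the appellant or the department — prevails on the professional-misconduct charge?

— Issue I —
At Stage I.1 the appellant must meet a preponderance (weight exceeds 53): on (a) the weight is 62, > 53, so (a) meets the standard.
  Stage I.1 is satisfied; the onus moves to the department.
At Stage I.2 the department must meet a prima facie showing (weight exceeds 20): on (b) the weight is 27, which does exceed 20, so (b) meets the standard.
  Stage I.2 is satisfied; the department continues to bear the burden.
At Stage I.3 the department must meet a preponderance (weight exceeds 53): on (c) the weight is 53, ≤ 53, so (c) does not meet the standard.
  The department does not carry Stage I.3.
The analysis ends at Stage I.3; the appellant prevails on this issue.
— Issue II —
Stage II.1 (appellant, a preponderance, weight is at least 51): (d) net 66−13=53 ≥ 51 — meets; (e) 57 ≥ 51 — meets.
  All elements met. The appellant retains the burden for Stage II.2.
Stage II.2 (appellant, a scintilla of evidence, weight is at least 22): (f) 22 ≥ 22 — meets.
  All elements met at the final stage.
With every stage satisfied, the appellant prevails on this issue.
Per-issue: Issue I → appellant; Issue II → appellant. The appellant must prevail on every issue; overall, the appellant prevails.

appellant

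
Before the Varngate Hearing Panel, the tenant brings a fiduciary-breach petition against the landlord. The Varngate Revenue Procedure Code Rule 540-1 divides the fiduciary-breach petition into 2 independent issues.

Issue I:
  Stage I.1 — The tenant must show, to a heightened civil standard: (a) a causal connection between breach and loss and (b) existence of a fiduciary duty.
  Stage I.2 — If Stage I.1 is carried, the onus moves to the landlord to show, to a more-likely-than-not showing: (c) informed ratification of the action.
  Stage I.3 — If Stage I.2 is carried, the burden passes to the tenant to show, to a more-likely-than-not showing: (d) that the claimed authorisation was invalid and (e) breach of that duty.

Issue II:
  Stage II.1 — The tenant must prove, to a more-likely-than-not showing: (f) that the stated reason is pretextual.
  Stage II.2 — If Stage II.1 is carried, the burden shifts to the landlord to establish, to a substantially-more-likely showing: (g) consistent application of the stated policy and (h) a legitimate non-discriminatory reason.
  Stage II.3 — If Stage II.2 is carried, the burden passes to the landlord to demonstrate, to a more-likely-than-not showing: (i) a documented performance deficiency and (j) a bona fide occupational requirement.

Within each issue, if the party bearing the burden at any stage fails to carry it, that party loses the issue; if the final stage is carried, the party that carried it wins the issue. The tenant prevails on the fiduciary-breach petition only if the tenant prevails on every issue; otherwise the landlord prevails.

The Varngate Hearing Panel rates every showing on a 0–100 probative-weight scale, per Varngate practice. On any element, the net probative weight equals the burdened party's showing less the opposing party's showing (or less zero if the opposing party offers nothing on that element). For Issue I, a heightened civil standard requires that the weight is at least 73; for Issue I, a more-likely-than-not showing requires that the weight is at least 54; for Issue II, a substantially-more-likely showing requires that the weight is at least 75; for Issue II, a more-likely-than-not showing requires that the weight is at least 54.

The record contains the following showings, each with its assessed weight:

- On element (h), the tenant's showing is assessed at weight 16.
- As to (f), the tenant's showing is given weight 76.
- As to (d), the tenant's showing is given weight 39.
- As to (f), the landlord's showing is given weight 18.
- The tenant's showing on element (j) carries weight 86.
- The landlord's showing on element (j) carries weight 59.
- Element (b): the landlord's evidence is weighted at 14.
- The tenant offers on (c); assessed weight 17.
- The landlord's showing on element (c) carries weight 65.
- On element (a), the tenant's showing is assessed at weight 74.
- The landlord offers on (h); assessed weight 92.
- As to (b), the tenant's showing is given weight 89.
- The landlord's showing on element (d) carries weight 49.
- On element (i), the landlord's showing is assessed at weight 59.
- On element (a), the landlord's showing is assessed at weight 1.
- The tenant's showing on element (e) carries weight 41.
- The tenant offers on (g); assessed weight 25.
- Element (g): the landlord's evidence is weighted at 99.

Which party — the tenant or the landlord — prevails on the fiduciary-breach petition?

— Issue I —
Stage I.1 — burden on tenant; standard: a heightened civil standard (weight is at least 73).
    (a): 74 − 1 = 73 ≥ 73 [met]
    (b): 89 − 14 = 75 ≥ 73 [met]
  The tenant carries Stage I.1; the landlord now bears the burden.
Stage I.2 — burden on landlord; standard: a more-likely-than-not showing (weight is at least 54).
    (c): 65 − 17 = 48 < 54 [not met]
  The landlord does not carry Stage I.2.
The tenant prevails on this issue.
— Issue II —
Stage II.1 — burden on tenant; standard: a more-likely-than-not showing (weight is at least 54).
    (f): 76 − 18 = 58 ≥ 54 [met]
  All elements met. The burden passes to the landlord.
Stage II.2 — burden on landlord; standard: a substantially-more-likely showing (weight is at least 75).
    (g): 99 − 25 = 74 < 75 [not met]
    (h): 92 − 16 = 76 ≥ 75 [met]
  The landlord does not carry Stage II.2.
So the tenant prevails on this issue.
Per-issue: Issue I → tenant; Issue II → tenant. The tenant must prevail on every issue; overall, the tenant prevails.

tenant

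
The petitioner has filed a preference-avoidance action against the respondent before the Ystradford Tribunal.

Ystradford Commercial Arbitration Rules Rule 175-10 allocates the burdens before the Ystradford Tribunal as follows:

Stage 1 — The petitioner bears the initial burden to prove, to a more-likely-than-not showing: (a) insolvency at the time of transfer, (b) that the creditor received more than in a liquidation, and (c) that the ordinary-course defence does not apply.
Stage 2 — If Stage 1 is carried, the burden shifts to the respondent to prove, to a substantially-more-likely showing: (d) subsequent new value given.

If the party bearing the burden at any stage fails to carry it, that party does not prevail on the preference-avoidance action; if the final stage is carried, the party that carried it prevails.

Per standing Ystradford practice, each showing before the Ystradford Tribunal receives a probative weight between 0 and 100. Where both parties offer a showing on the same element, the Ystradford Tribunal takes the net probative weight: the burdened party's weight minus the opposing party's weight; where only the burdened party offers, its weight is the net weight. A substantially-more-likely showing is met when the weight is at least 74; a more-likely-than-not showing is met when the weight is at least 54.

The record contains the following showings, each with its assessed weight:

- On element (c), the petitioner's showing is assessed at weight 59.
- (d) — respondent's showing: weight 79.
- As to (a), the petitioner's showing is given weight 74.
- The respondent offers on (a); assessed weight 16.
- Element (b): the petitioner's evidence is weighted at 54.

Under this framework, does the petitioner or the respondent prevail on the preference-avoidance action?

Stage 1 (petitioner, a more-likely-than-not showing, weight is at least 54): (a) net 74−16=58 ≥ 54 — meets; (b) 54 ≥ 54 — meets; (c) 59 ≥ 54 — meets.
  Stage 1 is satisfied; the onus moves to the respondent.
Stage 2 (respondent, a substantially-more-likely showing, weight is at least 74): (d) 79 ≥ 74 — meets.
  Stage 2 carried; the final stage is satisfied.
All stages carried — the respondent prevails.

respondent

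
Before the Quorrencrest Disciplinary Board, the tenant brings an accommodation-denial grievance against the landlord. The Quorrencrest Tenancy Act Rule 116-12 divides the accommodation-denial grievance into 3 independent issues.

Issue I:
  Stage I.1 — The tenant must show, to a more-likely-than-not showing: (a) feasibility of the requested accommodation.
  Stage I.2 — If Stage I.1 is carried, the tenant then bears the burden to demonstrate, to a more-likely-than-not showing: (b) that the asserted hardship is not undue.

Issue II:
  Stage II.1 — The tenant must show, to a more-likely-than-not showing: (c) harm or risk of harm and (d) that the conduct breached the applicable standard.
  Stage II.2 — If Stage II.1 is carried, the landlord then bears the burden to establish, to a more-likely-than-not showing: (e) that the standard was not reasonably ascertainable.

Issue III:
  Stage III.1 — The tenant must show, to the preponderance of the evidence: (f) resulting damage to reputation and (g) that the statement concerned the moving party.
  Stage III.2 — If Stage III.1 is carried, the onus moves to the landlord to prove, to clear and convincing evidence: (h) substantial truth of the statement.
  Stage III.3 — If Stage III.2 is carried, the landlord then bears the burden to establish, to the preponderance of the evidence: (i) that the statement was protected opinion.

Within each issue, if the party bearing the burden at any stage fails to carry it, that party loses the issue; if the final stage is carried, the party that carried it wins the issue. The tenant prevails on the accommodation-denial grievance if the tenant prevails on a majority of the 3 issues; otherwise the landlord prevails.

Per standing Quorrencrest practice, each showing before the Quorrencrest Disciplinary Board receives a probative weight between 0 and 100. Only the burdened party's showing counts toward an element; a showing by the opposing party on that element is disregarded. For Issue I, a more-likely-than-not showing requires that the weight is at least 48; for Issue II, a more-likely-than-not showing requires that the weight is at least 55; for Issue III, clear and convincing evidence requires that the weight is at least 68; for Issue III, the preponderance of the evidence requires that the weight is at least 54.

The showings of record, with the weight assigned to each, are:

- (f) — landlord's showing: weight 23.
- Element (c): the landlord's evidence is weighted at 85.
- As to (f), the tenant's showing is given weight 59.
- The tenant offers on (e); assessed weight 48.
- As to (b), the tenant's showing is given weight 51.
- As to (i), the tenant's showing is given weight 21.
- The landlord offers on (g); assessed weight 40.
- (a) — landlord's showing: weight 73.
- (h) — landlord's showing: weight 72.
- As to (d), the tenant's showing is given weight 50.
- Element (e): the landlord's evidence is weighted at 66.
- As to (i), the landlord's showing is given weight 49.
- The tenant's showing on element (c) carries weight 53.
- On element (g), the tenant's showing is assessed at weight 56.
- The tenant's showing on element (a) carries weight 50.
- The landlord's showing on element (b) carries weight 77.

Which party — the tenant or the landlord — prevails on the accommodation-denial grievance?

tenant

— Issue I —
At Stage I.1 the tenant must meet a more-likely-than-not showing (weight is at least 48): on (a) the weight is 50 (the landlord's 73 is given no effect), which does reach 48, so (a) meets the standard.
  Stage I.1 is satisfied; the tenant continues to bear the burden.
At Stage I.2 the tenant must meet a more-likely-than-not showing (weight is at least 48): on (b) the weight is 51 (the landlord's 77 is given no effect), which does reach 48, so (b) meets the standard.
  All elements met at the final stage.
All stages carried — the tenant prevails on this issue.
— Issue II —
Stage II.1 — burden on tenant; standard: a more-likely-than-not showing (weight is at least 55).
    (c): 53 (landlord's 85 disregarded) < 55 [not met]
    (d): 50 < 55 [not met]
  Not every element is met, so the tenant fails to carry Stage II.1.
The landlord prevails on this issue.
— Issue III —
Stage III.1 — burden on tenant; standard: the preponderance of the evidence (weight is at least 54).
    (f): 59 (landlord's 23 disregarded) ≥ 54 [met]
    (g): 56 (landlord's 40 disregarded) ≥ 54 [met]
  Stage III.1 is satisfied; the onus moves to the landlord.
Stage III.2 — burden on landlord; standard: clear and convincing evidence (weight is at least 68).
    (h): 72 ≥ 68 [met]
  All elements met. The landlord retains the burden for Stage III.3.
Stage III.3 — burden on landlord; standard: the preponderance of the evidence (weight is at least 54).
    (i): 49 (tenant's 21 disregarded) < 54 [not met]
  Not every element is met, so the landlord fails to carry Stage III.3.
So the tenant prevails on this issue.
Per-issue: Issue I → tenant; Issue II → landlord; Issue III → tenant. The tenant must prevail on a majority of issues; overall, the tenant prevails.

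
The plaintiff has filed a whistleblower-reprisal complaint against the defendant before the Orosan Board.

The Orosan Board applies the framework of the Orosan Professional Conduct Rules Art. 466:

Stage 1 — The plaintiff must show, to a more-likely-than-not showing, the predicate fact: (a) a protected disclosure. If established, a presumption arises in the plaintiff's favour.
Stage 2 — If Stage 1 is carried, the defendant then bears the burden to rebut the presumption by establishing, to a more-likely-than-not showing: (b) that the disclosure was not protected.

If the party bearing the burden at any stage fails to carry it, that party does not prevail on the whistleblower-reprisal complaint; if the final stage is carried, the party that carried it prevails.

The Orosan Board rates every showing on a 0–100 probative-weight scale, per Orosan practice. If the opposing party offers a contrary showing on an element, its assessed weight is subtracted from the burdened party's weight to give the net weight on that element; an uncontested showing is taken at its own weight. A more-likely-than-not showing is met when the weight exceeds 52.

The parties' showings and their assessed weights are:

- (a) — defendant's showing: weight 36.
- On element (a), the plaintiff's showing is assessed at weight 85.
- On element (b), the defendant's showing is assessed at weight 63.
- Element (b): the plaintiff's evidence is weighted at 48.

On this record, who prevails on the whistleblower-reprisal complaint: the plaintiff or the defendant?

defendant

Stage 1 — burden on plaintiff; standard: a more-likely-than-not showing (weight exceeds 52).
    (a): 85 − 36 = 49 ≤ 52 [not met]
  The plaintiff does not carry Stage 1.
So the defendant prevails.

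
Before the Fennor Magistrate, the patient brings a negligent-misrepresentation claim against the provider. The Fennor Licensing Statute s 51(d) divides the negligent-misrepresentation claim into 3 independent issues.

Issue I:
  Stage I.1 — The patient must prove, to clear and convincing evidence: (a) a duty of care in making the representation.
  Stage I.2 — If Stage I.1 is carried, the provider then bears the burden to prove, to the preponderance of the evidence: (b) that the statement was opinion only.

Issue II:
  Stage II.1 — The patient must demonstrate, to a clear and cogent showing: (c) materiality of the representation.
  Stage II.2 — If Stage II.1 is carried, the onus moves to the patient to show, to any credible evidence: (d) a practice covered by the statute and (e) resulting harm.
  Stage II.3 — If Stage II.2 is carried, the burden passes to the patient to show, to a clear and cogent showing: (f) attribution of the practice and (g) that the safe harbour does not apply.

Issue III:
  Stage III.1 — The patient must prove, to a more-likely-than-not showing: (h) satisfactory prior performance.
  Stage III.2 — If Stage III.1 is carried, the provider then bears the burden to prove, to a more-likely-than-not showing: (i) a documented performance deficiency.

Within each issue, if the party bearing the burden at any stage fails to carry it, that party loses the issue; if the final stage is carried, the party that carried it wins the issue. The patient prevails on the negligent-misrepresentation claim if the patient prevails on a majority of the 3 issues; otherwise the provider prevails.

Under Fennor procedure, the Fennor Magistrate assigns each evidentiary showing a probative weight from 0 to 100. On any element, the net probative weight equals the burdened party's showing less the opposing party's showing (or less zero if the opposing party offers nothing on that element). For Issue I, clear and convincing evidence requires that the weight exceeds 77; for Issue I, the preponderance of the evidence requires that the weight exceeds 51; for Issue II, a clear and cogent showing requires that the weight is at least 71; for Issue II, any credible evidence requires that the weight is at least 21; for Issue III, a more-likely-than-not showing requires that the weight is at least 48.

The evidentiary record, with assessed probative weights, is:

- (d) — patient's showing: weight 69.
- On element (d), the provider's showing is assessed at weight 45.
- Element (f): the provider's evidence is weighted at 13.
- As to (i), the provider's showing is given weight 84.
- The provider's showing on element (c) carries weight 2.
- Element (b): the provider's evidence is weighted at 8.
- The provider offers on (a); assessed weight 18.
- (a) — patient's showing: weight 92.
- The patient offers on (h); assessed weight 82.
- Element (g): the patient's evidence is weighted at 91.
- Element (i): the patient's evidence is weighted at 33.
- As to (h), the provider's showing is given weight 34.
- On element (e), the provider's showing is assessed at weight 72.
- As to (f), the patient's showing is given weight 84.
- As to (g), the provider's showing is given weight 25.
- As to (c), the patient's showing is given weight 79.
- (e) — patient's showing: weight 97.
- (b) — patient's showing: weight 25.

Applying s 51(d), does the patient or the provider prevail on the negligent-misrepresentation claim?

— Issue I —
At Stage I.1 the patient must meet clear and convincing evidence (weight exceeds 77): on (a) the weight is 92 less the opposing 18 gives net 74, ≤ 77, so (a) does not meet the standard.
  Stage I.1 not carried; the patient fails its burden.
The analysis ends at Stage I.1; the provider prevails on this issue.
— Issue II —
Stage II.1 (patient, a clear and cogent showing, weight is at least 71): (c) net 79−2=77 ≥ 71 — meets.
  Stage II.1 carried; the burden remains with the patient.
Stage II.2 (patient, any credible evidence, weight is at least 21): (d) net 69−45=24 ≥ 21 — meets; (e) net 97−72=25 ≥ 21 — meets.
  All elements met. The patient retains the burden for Stage II.3.
Stage II.3 (patient, a clear and cogent showing, weight is at least 71): (f) net 84−13=71 ≥ 71 — meets; (g) net 91−25=66 < 71 — fails.
  The patient does not carry Stage II.3.
The provider prevails on this issue.
— Issue III —
Stage III.1 (patient, a more-likely-than-not showing, weight is at least 48): (h) net 82−34=48 ≥ 48 — meets.
  Stage III.1 is satisfied; the onus moves to the provider.
Stage III.2 (provider, a more-likely-than-not showing, weight is at least 48): (i) net 84−33=51 ≥ 48 — meets.
  Stage III.2 carried; the final stage is satisfied.
All stages carried — the provider prevails on this issue.
Per-issue: Issue I → provider; Issue II → provider; Issue III → provider. The patient must prevail on a majority of issues; overall, the provider prevails.

provider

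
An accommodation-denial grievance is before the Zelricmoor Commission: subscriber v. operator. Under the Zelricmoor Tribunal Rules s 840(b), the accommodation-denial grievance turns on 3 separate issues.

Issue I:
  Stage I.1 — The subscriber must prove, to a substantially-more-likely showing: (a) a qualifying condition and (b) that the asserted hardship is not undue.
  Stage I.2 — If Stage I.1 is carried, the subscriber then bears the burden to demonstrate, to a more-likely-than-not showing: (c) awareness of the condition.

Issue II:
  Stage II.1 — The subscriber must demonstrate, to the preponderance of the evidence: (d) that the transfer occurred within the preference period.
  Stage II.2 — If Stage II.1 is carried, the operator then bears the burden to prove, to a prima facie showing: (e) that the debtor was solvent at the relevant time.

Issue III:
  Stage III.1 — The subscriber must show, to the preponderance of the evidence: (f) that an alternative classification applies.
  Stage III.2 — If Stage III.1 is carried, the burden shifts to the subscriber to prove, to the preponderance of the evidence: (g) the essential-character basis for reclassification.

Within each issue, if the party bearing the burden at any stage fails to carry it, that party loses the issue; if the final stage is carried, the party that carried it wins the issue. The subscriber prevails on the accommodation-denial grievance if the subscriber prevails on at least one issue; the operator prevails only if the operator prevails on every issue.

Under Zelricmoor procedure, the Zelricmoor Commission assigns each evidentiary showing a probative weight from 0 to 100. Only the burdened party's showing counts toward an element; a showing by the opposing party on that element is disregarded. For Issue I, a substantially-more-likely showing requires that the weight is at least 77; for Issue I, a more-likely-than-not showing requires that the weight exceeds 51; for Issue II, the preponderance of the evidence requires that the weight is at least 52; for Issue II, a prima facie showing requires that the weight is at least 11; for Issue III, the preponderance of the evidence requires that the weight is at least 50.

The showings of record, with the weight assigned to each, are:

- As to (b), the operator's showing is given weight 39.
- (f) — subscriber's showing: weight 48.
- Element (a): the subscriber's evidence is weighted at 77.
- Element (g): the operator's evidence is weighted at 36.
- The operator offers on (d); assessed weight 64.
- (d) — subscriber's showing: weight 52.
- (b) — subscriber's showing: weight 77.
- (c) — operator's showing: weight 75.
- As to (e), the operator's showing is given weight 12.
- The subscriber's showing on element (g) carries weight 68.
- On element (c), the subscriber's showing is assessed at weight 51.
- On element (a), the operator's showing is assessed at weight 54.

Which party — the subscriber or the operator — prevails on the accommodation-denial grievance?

— Issue I —
At Stage I.1 the subscriber must meet a substantially-more-likely showing (weight is at least 77): on (a) the weight is 77 (the operator's 54 is given no effect), which does reach 77, so (a) meets the standard; on (b) the weight is 77 (the operator's 39 is given no effect), ≥ 77, so (b) meets the standard.
  Stage I.1 is satisfied; the subscriber continues to bear the burden.
At Stage I.2 the subscriber must meet a more-likely-than-not showing (weight exceeds 51): on (c) the weight is 51 (the operator's 75 is given no effect), ≤ 51, so (c) does not meet the standard.
  Not every element is met, so the subscriber fails to carry Stage I.2.
The analysis ends at Stage I.2; the operator prevails on this issue.
— Issue II —
Stage II.1 — burden on subscriber; standard: the preponderance of the evidence (weight is at least 52).
    (d): 52 (operator's 64 disregarded) ≥ 52 [met]
  The subscriber carries Stage II.1; the operator now bears the burden.
Stage II.2 — burden on operator; standard: a prima facie showing (weight is at least 11).
    (e): 12 ≥ 11 [met]
  Stage II.2 carried; the final stage is satisfied.
Every stage carried; the operator prevails on this issue.
— Issue III —
Stage III.1 (subscriber, the preponderance of the evidence, weight is at least 50): (f) 48 < 50 — fails.
  Not every element is met, so the subscriber fails to carry Stage III.1.
The operator prevails on this issue.
Per-issue: Issue I → operator; Issue II → operator; Issue III → operator. The subscriber must prevail on at least one issue; overall, the operator prevails.

operator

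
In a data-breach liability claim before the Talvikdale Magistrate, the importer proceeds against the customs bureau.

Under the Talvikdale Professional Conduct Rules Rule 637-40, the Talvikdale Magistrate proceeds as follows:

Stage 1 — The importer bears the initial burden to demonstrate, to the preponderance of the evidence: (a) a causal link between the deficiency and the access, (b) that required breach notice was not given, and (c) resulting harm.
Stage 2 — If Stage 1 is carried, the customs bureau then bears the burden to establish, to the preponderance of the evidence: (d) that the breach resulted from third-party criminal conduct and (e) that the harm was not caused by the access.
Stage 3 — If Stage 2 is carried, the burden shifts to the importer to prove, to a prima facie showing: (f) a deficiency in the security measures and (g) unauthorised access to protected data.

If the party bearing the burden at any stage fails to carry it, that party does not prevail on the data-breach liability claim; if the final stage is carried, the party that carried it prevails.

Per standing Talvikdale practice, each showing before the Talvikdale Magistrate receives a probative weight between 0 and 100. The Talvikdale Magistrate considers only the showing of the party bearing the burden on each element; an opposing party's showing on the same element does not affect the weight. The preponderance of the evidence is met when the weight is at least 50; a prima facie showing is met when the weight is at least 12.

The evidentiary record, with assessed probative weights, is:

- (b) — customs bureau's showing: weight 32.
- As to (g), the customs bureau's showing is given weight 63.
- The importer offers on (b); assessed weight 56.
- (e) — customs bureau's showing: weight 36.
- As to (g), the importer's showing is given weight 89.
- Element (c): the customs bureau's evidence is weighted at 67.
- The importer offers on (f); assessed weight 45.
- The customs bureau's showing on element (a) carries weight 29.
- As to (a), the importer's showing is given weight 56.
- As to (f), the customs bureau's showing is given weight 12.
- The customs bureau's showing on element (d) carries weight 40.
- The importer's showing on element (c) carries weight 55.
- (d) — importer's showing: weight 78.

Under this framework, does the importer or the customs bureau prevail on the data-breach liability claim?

Stage 1 (importer, the preponderance of the evidence, weight is at least 50): (a) 56 (customs bureau's 29 disregarded) ≥ 50 — meets; (b) 56 (customs bureau's 32 disregarded) ≥ 50 — meets; (c) 55 (customs bureau's 67 disregarded) ≥ 50 — meets.
  Stage 1 carried; the burden shifts to the customs bureau.
Stage 2 (customs bureau, the preponderance of the evidence, weight is at least 50): (d) 40 (importer's 78 disregarded) < 50 — fails; (e) 36 < 50 — fails.
  Stage 2 not carried; the customs bureau fails its burden.
So the importer prevails.

importer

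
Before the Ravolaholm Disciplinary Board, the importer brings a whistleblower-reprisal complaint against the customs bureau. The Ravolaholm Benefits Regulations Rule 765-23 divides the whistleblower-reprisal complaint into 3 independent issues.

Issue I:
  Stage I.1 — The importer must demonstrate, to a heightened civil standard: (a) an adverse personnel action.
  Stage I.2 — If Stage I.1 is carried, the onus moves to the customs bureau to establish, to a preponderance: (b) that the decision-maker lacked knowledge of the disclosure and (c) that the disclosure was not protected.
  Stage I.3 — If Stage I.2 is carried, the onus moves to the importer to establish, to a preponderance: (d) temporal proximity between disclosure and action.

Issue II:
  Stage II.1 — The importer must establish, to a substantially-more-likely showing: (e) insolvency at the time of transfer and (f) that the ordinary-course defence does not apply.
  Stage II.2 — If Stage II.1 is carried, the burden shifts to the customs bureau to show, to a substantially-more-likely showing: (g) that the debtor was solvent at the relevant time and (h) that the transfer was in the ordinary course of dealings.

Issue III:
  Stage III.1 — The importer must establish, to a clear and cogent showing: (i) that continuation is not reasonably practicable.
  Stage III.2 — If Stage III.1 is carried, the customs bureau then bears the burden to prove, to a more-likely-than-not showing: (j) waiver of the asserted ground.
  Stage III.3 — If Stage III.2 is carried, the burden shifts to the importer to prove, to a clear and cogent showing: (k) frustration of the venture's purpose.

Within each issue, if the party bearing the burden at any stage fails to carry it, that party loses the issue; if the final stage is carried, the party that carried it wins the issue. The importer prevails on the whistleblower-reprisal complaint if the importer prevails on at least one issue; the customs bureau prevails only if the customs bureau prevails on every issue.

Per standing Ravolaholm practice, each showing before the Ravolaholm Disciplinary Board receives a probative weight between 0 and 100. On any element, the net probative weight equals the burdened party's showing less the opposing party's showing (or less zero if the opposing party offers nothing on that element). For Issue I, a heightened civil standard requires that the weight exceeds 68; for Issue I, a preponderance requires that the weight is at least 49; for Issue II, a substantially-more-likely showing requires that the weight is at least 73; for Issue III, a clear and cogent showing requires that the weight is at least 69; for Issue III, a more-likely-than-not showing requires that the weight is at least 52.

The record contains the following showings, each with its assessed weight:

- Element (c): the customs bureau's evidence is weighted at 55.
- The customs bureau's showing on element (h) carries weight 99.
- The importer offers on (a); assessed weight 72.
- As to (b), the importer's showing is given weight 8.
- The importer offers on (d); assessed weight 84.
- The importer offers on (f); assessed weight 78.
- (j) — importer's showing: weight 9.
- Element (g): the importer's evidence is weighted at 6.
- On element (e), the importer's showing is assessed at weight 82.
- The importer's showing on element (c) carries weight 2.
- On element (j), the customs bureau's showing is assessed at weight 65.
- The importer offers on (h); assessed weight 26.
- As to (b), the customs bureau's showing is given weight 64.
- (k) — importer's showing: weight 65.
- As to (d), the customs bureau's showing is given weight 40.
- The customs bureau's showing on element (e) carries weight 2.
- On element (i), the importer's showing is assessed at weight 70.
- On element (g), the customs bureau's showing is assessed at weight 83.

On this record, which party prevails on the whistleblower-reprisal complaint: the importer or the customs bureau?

— Issue I —
Stage I.1 (importer, a heightened civil standard, weight exceeds 68): (a) 72 > 68 — meets.
  Stage I.1 carried; the burden shifts to the customs bureau.
Stage I.2 (customs bureau, a preponderance, weight is at least 49): (b) net 64−8=56 ≥ 49 — meets; (c) net 55−2=53 ≥ 49 — meets.
  The customs bureau carries Stage I.2; the importer now bears the burden.
Stage I.3 (importer, a preponderance, weight is at least 49): (d) net 84−40=44 < 49 — fails.
  Stage I.3 not carried; the importer fails its burden.
The analysis ends at Stage I.3; the customs bureau prevails on this issue.
— Issue II —
Stage II.1 — burden on importer; standard: a substantially-more-likely showing (weight is at least 73).
    (e): 82 − 2 = 80 ≥ 73 [met]
    (f): 78 ≥ 73 [met]
  Stage II.1 carried; the burden shifts to the customs bureau.
Stage II.2 — burden on customs bureau; standard: a substantially-more-likely showing (weight is at least 73).
    (g): 83 − 6 = 77 ≥ 73 [met]
    (h): 99 − 26 = 73 ≥ 73 [met]
  All elements met at the final stage.
With every stage satisfied, the customs bureau prevails on this issue.
— Issue III —
Stage III.1 (importer, a clear and cogent showing, weight is at least 69): (i) 70 ≥ 69 — meets.
  Stage III.1 carried; the burden shifts to the customs bureau.
Stage III.2 (customs bureau, a more-likely-than-not showing, weight is at least 52): (j) net 65−9=56 ≥ 52 — meets.
  Stage III.2 carried; the burden shifts to the importer.
Stage III.3 (importer, a clear and cogent showing, weight is at least 69): (k) 65 < 69 — fails.
  Not every element is met, so the importer fails to carry Stage III.3.
The customs bureau prevails on this issue.
Per-issue: Issue I → customs bureau; Issue II → customs bureau; Issue III → customs bureau. The importer must prevail on at least one issue; overall, the customs bureau prevails.

customs bureau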